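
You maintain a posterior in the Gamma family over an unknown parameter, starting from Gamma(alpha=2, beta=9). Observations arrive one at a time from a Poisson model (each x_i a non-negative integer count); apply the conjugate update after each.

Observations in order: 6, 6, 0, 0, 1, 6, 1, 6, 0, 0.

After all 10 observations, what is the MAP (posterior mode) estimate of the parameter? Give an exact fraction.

27/19

obs 1: x=6 → posterior Gamma(8, 10)
obs 2: x=6 → posterior Gamma(14, 11)
obs 3: x=0 → posterior Gamma(14, 12)
obs 4: x=0 → posterior Gamma(14, 13)
obs 5: x=1 → posterior Gamma(15, 14)
obs 6: x=6 → posterior Gamma(21, 15)
obs 7: x=1 → posterior Gamma(22, 16)
obs 8: x=6 → posterior Gamma(28, 17)
obs 9: x=0 → posterior Gamma(28, 18)
obs 10: x=0 → posterior Gamma(28, 19)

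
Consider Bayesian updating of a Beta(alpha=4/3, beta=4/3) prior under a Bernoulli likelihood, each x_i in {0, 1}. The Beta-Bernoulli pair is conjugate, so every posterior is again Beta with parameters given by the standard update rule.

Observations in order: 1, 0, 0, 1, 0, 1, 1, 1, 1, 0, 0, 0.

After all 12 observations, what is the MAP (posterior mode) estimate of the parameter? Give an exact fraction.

1/2

obs 1: x=1 → posterior Beta(7/3, 4/3)
obs 2: x=0 → posterior Beta(7/3, 7/3)
obs 3: x=0 → posterior Beta(7/3, 10/3)
obs 4: x=1 → posterior Beta(10/3, 10/3)
obs 5: x=0 → posterior Beta(10/3, 13/3)
obs 6: x=1 → posterior Beta(13/3, 13/3)
obs 7: x=1 → posterior Beta(16/3, 13/3)
obs 8: x=1 → posterior Beta(19/3, 13/3)
obs 9: x=1 → posterior Beta(22/3, 13/3)
obs 10: x=0 → posterior Beta(22/3, 16/3)
obs 11: x=0 → posterior Beta(22/3, 19/3)
obs 12: x=0 → posterior Beta(22/3, 22/3)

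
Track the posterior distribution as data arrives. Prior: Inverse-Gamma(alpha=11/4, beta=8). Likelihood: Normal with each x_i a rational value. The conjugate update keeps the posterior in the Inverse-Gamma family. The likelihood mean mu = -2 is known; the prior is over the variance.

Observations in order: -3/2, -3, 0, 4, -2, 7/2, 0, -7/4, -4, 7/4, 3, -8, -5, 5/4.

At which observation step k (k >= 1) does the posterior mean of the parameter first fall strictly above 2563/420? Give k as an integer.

k = 4

obs 1: x=-3/2 → posterior Inverse-Gamma(13/4, 65/8)
obs 2: x=-3 → posterior Inverse-Gamma(15/4, 69/8)
obs 3: x=0 → posterior Inverse-Gamma(17/4, 85/8)
obs 4: x=4 → posterior Inverse-Gamma(19/4, 229/8)
obs 5: x=-2 → posterior Inverse-Gamma(21/4, 229/8)
obs 6: x=7/2 → posterior Inverse-Gamma(23/4, 175/4)
obs 7: x=0 → posterior Inverse-Gamma(25/4, 183/4)
obs 8: x=-7/4 → posterior Inverse-Gamma(27/4, 1465/32)
obs 9: x=-4 → posterior Inverse-Gamma(29/4, 1529/32)
obs 10: x=7/4 → posterior Inverse-Gamma(31/4, 877/16)
obs 11: x=3 → posterior Inverse-Gamma(33/4, 1077/16)
obs 12: x=-8 → posterior Inverse-Gamma(35/4, 1365/16)
obs 13: x=-5 → posterior Inverse-Gamma(37/4, 1437/16)
obs 14: x=5/4 → posterior Inverse-Gamma(39/4, 3043/32)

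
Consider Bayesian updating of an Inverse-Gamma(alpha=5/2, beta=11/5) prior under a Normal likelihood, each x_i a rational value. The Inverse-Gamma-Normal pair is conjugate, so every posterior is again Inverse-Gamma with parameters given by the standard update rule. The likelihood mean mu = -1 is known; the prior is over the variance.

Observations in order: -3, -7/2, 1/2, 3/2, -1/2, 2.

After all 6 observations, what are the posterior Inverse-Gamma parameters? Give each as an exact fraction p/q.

alpha=11/2, beta=81/5

obs 1: x=-3 → posterior Inverse-Gamma(3, 21/5)
obs 2: x=-7/2 → posterior Inverse-Gamma(7/2, 293/40)
obs 3: x=1/2 → posterior Inverse-Gamma(4, 169/20)
obs 4: x=3/2 → posterior Inverse-Gamma(9/2, 463/40)
obs 5: x=-1/2 → posterior Inverse-Gamma(5, 117/10)
obs 6: x=2 → posterior Inverse-Gamma(11/2, 81/5)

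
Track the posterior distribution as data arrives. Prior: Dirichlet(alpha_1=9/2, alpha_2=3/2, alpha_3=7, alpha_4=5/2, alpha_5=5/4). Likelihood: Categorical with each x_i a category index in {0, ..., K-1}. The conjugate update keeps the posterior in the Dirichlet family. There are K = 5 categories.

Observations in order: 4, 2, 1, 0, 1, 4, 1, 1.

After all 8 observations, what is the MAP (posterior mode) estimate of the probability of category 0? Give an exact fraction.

obs 1: x=4 → posterior Dirichlet(9/2, 3/2, 7, 5/2, 9/4)
obs 2: x=2 → posterior Dirichlet(9/2, 3/2, 8, 5/2, 9/4)
obs 3: x=1 → posterior Dirichlet(9/2, 5/2, 8, 5/2, 9/4)
obs 4: x=0 → posterior Dirichlet(11/2, 5/2, 8, 5/2, 9/4)
obs 5: x=1 → posterior Dirichlet(11/2, 7/2, 8, 5/2, 9/4)
obs 6: x=4 → posterior Dirichlet(11/2, 7/2, 8, 5/2, 13/4)
obs 7: x=1 → posterior Dirichlet(11/2, 9/2, 8, 5/2, 13/4)
obs 8: x=1 → posterior Dirichlet(11/2, 11/2, 8, 5/2, 13/4)

18/79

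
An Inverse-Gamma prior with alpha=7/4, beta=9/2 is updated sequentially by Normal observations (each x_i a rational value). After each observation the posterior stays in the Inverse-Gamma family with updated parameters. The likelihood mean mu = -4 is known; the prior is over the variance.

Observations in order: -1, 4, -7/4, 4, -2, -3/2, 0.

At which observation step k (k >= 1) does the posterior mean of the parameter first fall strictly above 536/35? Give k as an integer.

k = 2

obs 1: x=-1 → posterior Inverse-Gamma(9/4, 9)
obs 2: x=4 → posterior Inverse-Gamma(11/4, 41)
obs 3: x=-7/4 → posterior Inverse-Gamma(13/4, 1393/32)
obs 4: x=4 → posterior Inverse-Gamma(15/4, 2417/32)
obs 5: x=-2 → posterior Inverse-Gamma(17/4, 2481/32)
obs 6: x=-3/2 → posterior Inverse-Gamma(19/4, 2581/32)
obs 7: x=0 → posterior Inverse-Gamma(21/4, 2837/32)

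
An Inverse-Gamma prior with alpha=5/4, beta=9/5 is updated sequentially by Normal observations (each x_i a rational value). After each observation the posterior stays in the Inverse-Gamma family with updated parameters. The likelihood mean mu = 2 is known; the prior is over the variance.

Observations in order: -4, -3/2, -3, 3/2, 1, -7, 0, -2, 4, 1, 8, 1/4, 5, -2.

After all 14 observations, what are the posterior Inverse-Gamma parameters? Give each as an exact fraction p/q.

alpha=33/4, beta=19853/160

obs 1: x=-4 → posterior Inverse-Gamma(7/4, 99/5)
obs 2: x=-3/2 → posterior Inverse-Gamma(9/4, 1037/40)
obs 3: x=-3 → posterior Inverse-Gamma(11/4, 1537/40)
obs 4: x=3/2 → posterior Inverse-Gamma(13/4, 771/20)
obs 5: x=1 → posterior Inverse-Gamma(15/4, 781/20)
obs 6: x=-7 → posterior Inverse-Gamma(17/4, 1591/20)
obs 7: x=0 → posterior Inverse-Gamma(19/4, 1631/20)
obs 8: x=-2 → posterior Inverse-Gamma(21/4, 1791/20)
obs 9: x=4 → posterior Inverse-Gamma(23/4, 1831/20)
obs 10: x=1 → posterior Inverse-Gamma(25/4, 1841/20)
obs 11: x=8 → posterior Inverse-Gamma(27/4, 2201/20)
obs 12: x=1/4 → posterior Inverse-Gamma(29/4, 17853/160)
obs 13: x=5 → posterior Inverse-Gamma(31/4, 18573/160)
obs 14: x=-2 → posterior Inverse-Gamma(33/4, 19853/160)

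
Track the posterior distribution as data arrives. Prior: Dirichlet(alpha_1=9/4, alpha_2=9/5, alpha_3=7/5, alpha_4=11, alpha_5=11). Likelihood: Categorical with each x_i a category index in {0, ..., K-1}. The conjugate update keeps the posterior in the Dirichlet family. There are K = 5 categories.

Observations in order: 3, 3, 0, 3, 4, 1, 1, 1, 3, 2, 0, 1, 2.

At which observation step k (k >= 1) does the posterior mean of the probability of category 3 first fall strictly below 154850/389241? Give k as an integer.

obs 1: x=3 → posterior Dirichlet(9/4, 9/5, 7/5, 12, 11)
obs 2: x=3 → posterior Dirichlet(9/4, 9/5, 7/5, 13, 11)
obs 3: x=0 → posterior Dirichlet(13/4, 9/5, 7/5, 13, 11)
obs 4: x=3 → posterior Dirichlet(13/4, 9/5, 7/5, 14, 11)
obs 5: x=4 → posterior Dirichlet(13/4, 9/5, 7/5, 14, 12)
obs 6: x=1 → posterior Dirichlet(13/4, 14/5, 7/5, 14, 12)
obs 7: x=1 → posterior Dirichlet(13/4, 19/5, 7/5, 14, 12)
obs 8: x=1 → posterior Dirichlet(13/4, 24/5, 7/5, 14, 12)
obs 9: x=3 → posterior Dirichlet(13/4, 24/5, 7/5, 15, 12)
obs 10: x=2 → posterior Dirichlet(13/4, 24/5, 12/5, 15, 12)
obs 11: x=0 → posterior Dirichlet(17/4, 24/5, 12/5, 15, 12)
obs 12: x=1 → posterior Dirichlet(17/4, 29/5, 12/5, 15, 12)
obs 13: x=2 → posterior Dirichlet(17/4, 29/5, 17/5, 15, 12)

k = 8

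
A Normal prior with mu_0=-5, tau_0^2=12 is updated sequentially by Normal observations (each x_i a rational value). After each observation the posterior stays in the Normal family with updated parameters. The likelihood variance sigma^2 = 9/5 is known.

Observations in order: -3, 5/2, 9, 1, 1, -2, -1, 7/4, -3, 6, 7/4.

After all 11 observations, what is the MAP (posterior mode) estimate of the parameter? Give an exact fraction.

obs 1: x=-3 → posterior Normal(-75/23, 36/23)
obs 2: x=5/2 → posterior Normal(-25/43, 36/43)
obs 3: x=9 → posterior Normal(155/63, 4/7)
obs 4: x=1 → posterior Normal(175/83, 36/83)
obs 5: x=1 → posterior Normal(195/103, 36/103)
obs 6: x=-2 → posterior Normal(155/123, 12/41)
obs 7: x=-1 → posterior Normal(135/143, 36/143)
obs 8: x=7/4 → posterior Normal(170/163, 36/163)
obs 9: x=-3 → posterior Normal(110/183, 12/61)
obs 10: x=6 → posterior Normal(230/203, 36/203)
obs 11: x=7/4 → posterior Normal(265/223, 36/223)

265/223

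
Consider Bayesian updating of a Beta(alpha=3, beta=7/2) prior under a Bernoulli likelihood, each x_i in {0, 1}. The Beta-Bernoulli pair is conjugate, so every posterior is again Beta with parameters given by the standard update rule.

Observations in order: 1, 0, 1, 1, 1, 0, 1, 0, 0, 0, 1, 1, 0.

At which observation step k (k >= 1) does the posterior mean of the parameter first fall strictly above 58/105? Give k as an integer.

obs 1: x=1 → posterior Beta(4, 7/2)
obs 2: x=0 → posterior Beta(4, 9/2)
obs 3: x=1 → posterior Beta(5, 9/2)
obs 4: x=1 → posterior Beta(6, 9/2)
obs 5: x=1 → posterior Beta(7, 9/2)
obs 6: x=0 → posterior Beta(7, 11/2)
obs 7: x=1 → posterior Beta(8, 11/2)
obs 8: x=0 → posterior Beta(8, 13/2)
obs 9: x=0 → posterior Beta(8, 15/2)
obs 10: x=0 → posterior Beta(8, 17/2)
obs 11: x=1 → posterior Beta(9, 17/2)
obs 12: x=1 → posterior Beta(10, 17/2)
obs 13: x=0 → posterior Beta(10, 19/2)

k = 4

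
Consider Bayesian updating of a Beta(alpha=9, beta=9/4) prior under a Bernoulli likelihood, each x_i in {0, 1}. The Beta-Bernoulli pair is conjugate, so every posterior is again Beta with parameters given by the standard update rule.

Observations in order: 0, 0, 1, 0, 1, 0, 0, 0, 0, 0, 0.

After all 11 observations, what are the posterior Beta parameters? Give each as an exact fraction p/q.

obs 1: x=0 → posterior Beta(9, 13/4)
obs 2: x=0 → posterior Beta(9, 17/4)
obs 3: x=1 → posterior Beta(10, 17/4)
obs 4: x=0 → posterior Beta(10, 21/4)
obs 5: x=1 → posterior Beta(11, 21/4)
obs 6: x=0 → posterior Beta(11, 25/4)
obs 7: x=0 → posterior Beta(11, 29/4)
obs 8: x=0 → posterior Beta(11, 33/4)
obs 9: x=0 → posterior Beta(11, 37/4)
obs 10: x=0 → posterior Beta(11, 41/4)
obs 11: x=0 → posterior Beta(11, 45/4)

alpha=11, beta=45/4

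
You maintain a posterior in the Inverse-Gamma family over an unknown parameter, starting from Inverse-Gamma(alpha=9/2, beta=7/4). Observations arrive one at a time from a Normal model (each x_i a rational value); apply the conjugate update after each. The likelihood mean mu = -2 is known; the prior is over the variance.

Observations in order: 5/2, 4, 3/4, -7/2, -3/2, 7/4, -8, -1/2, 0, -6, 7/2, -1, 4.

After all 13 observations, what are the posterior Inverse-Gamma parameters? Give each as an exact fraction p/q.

alpha=11, beta=1675/16

obs 1: x=5/2 → posterior Inverse-Gamma(5, 95/8)
obs 2: x=4 → posterior Inverse-Gamma(11/2, 239/8)
obs 3: x=3/4 → posterior Inverse-Gamma(6, 1077/32)
obs 4: x=-7/2 → posterior Inverse-Gamma(13/2, 1113/32)
obs 5: x=-3/2 → posterior Inverse-Gamma(7, 1117/32)
obs 6: x=7/4 → posterior Inverse-Gamma(15/2, 671/16)
obs 7: x=-8 → posterior Inverse-Gamma(8, 959/16)
obs 8: x=-1/2 → posterior Inverse-Gamma(17/2, 977/16)
obs 9: x=0 → posterior Inverse-Gamma(9, 1009/16)
obs 10: x=-6 → posterior Inverse-Gamma(19/2, 1137/16)
obs 11: x=7/2 → posterior Inverse-Gamma(10, 1379/16)
obs 12: x=-1 → posterior Inverse-Gamma(21/2, 1387/16)
obs 13: x=4 → posterior Inverse-Gamma(11, 1675/16)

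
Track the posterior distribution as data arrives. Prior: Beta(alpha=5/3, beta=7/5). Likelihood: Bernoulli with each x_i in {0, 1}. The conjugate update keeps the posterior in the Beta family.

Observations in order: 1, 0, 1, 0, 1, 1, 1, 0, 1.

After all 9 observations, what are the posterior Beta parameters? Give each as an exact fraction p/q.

obs 1: x=1 → posterior Beta(8/3, 7/5)
obs 2: x=0 → posterior Beta(8/3, 12/5)
obs 3: x=1 → posterior Beta(11/3, 12/5)
obs 4: x=0 → posterior Beta(11/3, 17/5)
obs 5: x=1 → posterior Beta(14/3, 17/5)
obs 6: x=1 → posterior Beta(17/3, 17/5)
obs 7: x=1 → posterior Beta(20/3, 17/5)
obs 8: x=0 → posterior Beta(20/3, 22/5)
obs 9: x=1 → posterior Beta(23/3, 22/5)

alpha=23/3, beta=22/5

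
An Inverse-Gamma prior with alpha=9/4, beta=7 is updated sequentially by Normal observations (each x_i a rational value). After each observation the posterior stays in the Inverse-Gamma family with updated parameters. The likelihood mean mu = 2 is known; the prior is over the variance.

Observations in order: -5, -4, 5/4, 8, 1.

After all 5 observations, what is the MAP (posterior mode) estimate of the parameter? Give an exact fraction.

obs 1: x=-5 → posterior Inverse-Gamma(11/4, 63/2)
obs 2: x=-4 → posterior Inverse-Gamma(13/4, 99/2)
obs 3: x=5/4 → posterior Inverse-Gamma(15/4, 1593/32)
obs 4: x=8 → posterior Inverse-Gamma(17/4, 2169/32)
obs 5: x=1 → posterior Inverse-Gamma(19/4, 2185/32)

95/8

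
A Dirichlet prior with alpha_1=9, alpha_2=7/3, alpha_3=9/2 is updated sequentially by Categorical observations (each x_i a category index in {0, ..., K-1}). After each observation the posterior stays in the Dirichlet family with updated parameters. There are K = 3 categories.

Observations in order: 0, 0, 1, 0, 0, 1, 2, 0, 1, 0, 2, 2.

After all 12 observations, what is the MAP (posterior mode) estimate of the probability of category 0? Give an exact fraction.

obs 1: x=0 → posterior Dirichlet(10, 7/3, 9/2)
obs 2: x=0 → posterior Dirichlet(11, 7/3, 9/2)
obs 3: x=1 → posterior Dirichlet(11, 10/3, 9/2)
obs 4: x=0 → posterior Dirichlet(12, 10/3, 9/2)
obs 5: x=0 → posterior Dirichlet(13, 10/3, 9/2)
obs 6: x=1 → posterior Dirichlet(13, 13/3, 9/2)
obs 7: x=2 → posterior Dirichlet(13, 13/3, 11/2)
obs 8: x=0 → posterior Dirichlet(14, 13/3, 11/2)
obs 9: x=1 → posterior Dirichlet(14, 16/3, 11/2)
obs 10: x=0 → posterior Dirichlet(15, 16/3, 11/2)
obs 11: x=2 → posterior Dirichlet(15, 16/3, 13/2)
obs 12: x=2 → posterior Dirichlet(15, 16/3, 15/2)

84/149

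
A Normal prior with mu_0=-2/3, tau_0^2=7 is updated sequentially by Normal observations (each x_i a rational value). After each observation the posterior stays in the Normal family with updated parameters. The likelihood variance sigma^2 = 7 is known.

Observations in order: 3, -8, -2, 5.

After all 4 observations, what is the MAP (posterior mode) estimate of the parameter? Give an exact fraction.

obs 1: x=3 → posterior Normal(7/6, 7/2)
obs 2: x=-8 → posterior Normal(-17/9, 7/3)
obs 3: x=-2 → posterior Normal(-23/12, 7/4)
obs 4: x=5 → posterior Normal(-8/15, 7/5)

-8/15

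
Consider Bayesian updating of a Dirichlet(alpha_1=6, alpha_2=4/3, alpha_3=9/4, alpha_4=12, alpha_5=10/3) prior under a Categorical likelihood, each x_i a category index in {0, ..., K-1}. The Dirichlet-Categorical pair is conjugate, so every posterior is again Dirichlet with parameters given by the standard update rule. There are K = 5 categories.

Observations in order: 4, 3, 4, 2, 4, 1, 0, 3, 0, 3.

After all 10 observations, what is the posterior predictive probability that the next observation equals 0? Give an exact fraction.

96/419

obs 1: x=4 → posterior Dirichlet(6, 4/3, 9/4, 12, 13/3)
obs 2: x=3 → posterior Dirichlet(6, 4/3, 9/4, 13, 13/3)
obs 3: x=4 → posterior Dirichlet(6, 4/3, 9/4, 13, 16/3)
obs 4: x=2 → posterior Dirichlet(6, 4/3, 13/4, 13, 16/3)
obs 5: x=4 → posterior Dirichlet(6, 4/3, 13/4, 13, 19/3)
obs 6: x=1 → posterior Dirichlet(6, 7/3, 13/4, 13, 19/3)
obs 7: x=0 → posterior Dirichlet(7, 7/3, 13/4, 13, 19/3)
obs 8: x=3 → posterior Dirichlet(7, 7/3, 13/4, 14, 19/3)
obs 9: x=0 → posterior Dirichlet(8, 7/3, 13/4, 14, 19/3)
obs 10: x=3 → posterior Dirichlet(8, 7/3, 13/4, 15, 19/3)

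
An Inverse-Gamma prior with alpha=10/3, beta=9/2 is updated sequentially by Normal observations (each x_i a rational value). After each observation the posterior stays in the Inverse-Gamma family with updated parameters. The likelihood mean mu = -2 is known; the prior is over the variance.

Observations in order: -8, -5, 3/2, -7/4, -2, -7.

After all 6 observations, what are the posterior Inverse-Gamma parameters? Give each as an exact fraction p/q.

alpha=19/3, beta=1461/32

obs 1: x=-8 → posterior Inverse-Gamma(23/6, 45/2)
obs 2: x=-5 → posterior Inverse-Gamma(13/3, 27)
obs 3: x=3/2 → posterior Inverse-Gamma(29/6, 265/8)
obs 4: x=-7/4 → posterior Inverse-Gamma(16/3, 1061/32)
obs 5: x=-2 → posterior Inverse-Gamma(35/6, 1061/32)
obs 6: x=-7 → posterior Inverse-Gamma(19/3, 1461/32)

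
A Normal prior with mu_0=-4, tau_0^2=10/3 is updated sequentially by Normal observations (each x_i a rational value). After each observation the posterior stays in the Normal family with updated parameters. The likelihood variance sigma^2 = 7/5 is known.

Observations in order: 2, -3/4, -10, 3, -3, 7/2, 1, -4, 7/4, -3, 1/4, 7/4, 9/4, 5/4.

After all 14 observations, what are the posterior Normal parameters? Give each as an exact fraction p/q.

mu_0=-284/721, tau_0^2=10/103

obs 1: x=2 → posterior Normal(16/71, 70/71)
obs 2: x=-3/4 → posterior Normal(-43/242, 70/121)
obs 3: x=-10 → posterior Normal(-1043/342, 70/171)
obs 4: x=3 → posterior Normal(-743/442, 70/221)
obs 5: x=-3 → posterior Normal(-1043/542, 70/271)
obs 6: x=7/2 → posterior Normal(-231/214, 70/321)
obs 7: x=1 → posterior Normal(-593/742, 10/53)
obs 8: x=-4 → posterior Normal(-993/842, 70/421)
obs 9: x=7/4 → posterior Normal(-409/471, 70/471)
obs 10: x=-3 → posterior Normal(-559/521, 70/521)
obs 11: x=1/4 → posterior Normal(-1093/1142, 70/571)
obs 12: x=7/4 → posterior Normal(-17/23, 70/621)
obs 13: x=9/4 → posterior Normal(-63/122, 70/671)
obs 14: x=5/4 → posterior Normal(-284/721, 10/103)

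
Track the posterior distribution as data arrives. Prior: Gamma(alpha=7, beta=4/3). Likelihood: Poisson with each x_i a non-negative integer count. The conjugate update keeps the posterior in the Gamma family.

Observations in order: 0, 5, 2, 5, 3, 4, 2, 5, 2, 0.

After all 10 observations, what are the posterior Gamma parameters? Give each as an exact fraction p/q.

obs 1: x=0 → posterior Gamma(7, 7/3)
obs 2: x=5 → posterior Gamma(12, 10/3)
obs 3: x=2 → posterior Gamma(14, 13/3)
obs 4: x=5 → posterior Gamma(19, 16/3)
obs 5: x=3 → posterior Gamma(22, 19/3)
obs 6: x=4 → posterior Gamma(26, 22/3)
obs 7: x=2 → posterior Gamma(28, 25/3)
obs 8: x=5 → posterior Gamma(33, 28/3)
obs 9: x=2 → posterior Gamma(35, 31/3)
obs 10: x=0 → posterior Gamma(35, 34/3)

alpha=35, beta=34/3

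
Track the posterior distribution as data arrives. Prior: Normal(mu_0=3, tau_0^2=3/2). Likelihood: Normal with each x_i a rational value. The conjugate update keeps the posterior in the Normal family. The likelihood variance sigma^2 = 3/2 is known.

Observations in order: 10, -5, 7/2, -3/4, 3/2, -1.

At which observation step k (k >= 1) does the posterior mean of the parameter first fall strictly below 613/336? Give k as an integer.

k = 6

obs 1: x=10 → posterior Normal(13/2, 3/4)
obs 2: x=-5 → posterior Normal(8/3, 1/2)
obs 3: x=7/2 → posterior Normal(23/8, 3/8)
obs 4: x=-3/4 → posterior Normal(43/20, 3/10)
obs 5: x=3/2 → posterior Normal(49/24, 1/4)
obs 6: x=-1 → posterior Normal(45/28, 3/14)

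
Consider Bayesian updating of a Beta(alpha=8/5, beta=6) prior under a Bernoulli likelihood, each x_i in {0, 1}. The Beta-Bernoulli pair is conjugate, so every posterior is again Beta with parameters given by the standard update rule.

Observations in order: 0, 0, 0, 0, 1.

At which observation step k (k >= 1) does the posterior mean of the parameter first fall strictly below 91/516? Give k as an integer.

obs 1: x=0 → posterior Beta(8/5, 7)
obs 2: x=0 → posterior Beta(8/5, 8)
obs 3: x=0 → posterior Beta(8/5, 9)
obs 4: x=0 → posterior Beta(8/5, 10)
obs 5: x=1 → posterior Beta(13/5, 10)

k = 2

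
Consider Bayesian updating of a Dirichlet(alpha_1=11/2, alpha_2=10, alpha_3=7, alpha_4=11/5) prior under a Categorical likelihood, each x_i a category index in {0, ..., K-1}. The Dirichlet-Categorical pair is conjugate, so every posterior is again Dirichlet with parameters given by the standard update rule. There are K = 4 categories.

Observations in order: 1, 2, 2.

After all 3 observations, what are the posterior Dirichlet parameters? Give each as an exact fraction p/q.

alpha_1=11/2, alpha_2=11, alpha_3=9, alpha_4=11/5

obs 1: x=1 → posterior Dirichlet(11/2, 11, 7, 11/5)
obs 2: x=2 → posterior Dirichlet(11/2, 11, 8, 11/5)
obs 3: x=2 → posterior Dirichlet(11/2, 11, 9, 11/5)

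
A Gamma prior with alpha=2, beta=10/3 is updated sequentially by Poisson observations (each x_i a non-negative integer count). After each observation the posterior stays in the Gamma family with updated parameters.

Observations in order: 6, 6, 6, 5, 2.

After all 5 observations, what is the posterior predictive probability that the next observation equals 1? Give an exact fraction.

4496403249731883988715708255767822265625/33145523113253374862572728253364605812736

obs 1: x=6 → posterior Gamma(8, 13/3)
obs 2: x=6 → posterior Gamma(14, 16/3)
obs 3: x=6 → posterior Gamma(20, 19/3)
obs 4: x=5 → posterior Gamma(25, 22/3)
obs 5: x=2 → posterior Gamma(27, 25/3)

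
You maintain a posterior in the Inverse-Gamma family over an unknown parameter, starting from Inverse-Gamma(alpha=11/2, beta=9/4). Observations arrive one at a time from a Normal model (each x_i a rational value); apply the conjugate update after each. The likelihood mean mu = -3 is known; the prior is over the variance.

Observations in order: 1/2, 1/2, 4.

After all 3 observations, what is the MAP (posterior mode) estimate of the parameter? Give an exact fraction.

obs 1: x=1/2 → posterior Inverse-Gamma(6, 67/8)
obs 2: x=1/2 → posterior Inverse-Gamma(13/2, 29/2)
obs 3: x=4 → posterior Inverse-Gamma(7, 39)

39/8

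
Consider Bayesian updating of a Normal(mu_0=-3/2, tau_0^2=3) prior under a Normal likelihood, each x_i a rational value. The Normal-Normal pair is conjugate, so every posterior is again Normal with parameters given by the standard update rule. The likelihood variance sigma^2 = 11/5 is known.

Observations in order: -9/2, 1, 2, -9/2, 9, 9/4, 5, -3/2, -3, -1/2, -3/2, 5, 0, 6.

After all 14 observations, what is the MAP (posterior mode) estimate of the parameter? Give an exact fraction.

obs 1: x=-9/2 → posterior Normal(-42/13, 33/26)
obs 2: x=1 → posterior Normal(-69/41, 33/41)
obs 3: x=2 → posterior Normal(-39/56, 33/56)
obs 4: x=-9/2 → posterior Normal(-3/2, 33/71)
obs 5: x=9 → posterior Normal(57/172, 33/86)
obs 6: x=9/4 → posterior Normal(249/404, 33/101)
obs 7: x=5 → posterior Normal(549/464, 33/116)
obs 8: x=-3/2 → posterior Normal(459/524, 33/131)
obs 9: x=-3 → posterior Normal(279/584, 33/146)
obs 10: x=-1/2 → posterior Normal(249/644, 33/161)
obs 11: x=-3/2 → posterior Normal(159/704, 3/16)
obs 12: x=5 → posterior Normal(459/764, 33/191)
obs 13: x=0 → posterior Normal(459/824, 33/206)
obs 14: x=6 → posterior Normal(63/68, 33/221)

63/68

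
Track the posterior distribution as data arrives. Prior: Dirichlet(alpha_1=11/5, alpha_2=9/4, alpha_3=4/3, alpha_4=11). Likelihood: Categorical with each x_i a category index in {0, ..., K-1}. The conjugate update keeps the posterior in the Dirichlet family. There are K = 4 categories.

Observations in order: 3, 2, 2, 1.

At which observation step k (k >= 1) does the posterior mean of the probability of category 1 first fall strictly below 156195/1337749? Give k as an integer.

obs 1: x=3 → posterior Dirichlet(11/5, 9/4, 4/3, 12)
obs 2: x=2 → posterior Dirichlet(11/5, 9/4, 7/3, 12)
obs 3: x=2 → posterior Dirichlet(11/5, 9/4, 10/3, 12)
obs 4: x=1 → posterior Dirichlet(11/5, 13/4, 10/3, 12)

k = 3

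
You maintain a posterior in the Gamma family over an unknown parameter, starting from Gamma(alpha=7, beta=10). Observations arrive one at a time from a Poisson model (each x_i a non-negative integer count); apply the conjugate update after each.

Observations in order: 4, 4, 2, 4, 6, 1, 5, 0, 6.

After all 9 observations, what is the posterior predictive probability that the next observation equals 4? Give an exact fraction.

832409333058164994082636650699544682477256546070050147/8796093022208000000000000000000000000000000000000000000

obs 1: x=4 → posterior Gamma(11, 11)
obs 2: x=4 → posterior Gamma(15, 12)
obs 3: x=2 → posterior Gamma(17, 13)
obs 4: x=4 → posterior Gamma(21, 14)
obs 5: x=6 → posterior Gamma(27, 15)
obs 6: x=1 → posterior Gamma(28, 16)
obs 7: x=5 → posterior Gamma(33, 17)
obs 8: x=0 → posterior Gamma(33, 18)
obs 9: x=6 → posterior Gamma(39, 19)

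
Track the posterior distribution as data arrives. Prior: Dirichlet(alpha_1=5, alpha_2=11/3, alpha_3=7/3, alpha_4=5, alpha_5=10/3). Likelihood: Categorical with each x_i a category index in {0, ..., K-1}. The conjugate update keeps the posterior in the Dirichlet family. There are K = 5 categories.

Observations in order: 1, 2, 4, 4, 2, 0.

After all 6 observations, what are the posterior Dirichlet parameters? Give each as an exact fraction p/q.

alpha_1=6, alpha_2=14/3, alpha_3=13/3, alpha_4=5, alpha_5=16/3

obs 1: x=1 → posterior Dirichlet(5, 14/3, 7/3, 5, 10/3)
obs 2: x=2 → posterior Dirichlet(5, 14/3, 10/3, 5, 10/3)
obs 3: x=4 → posterior Dirichlet(5, 14/3, 10/3, 5, 13/3)
obs 4: x=4 → posterior Dirichlet(5, 14/3, 10/3, 5, 16/3)
obs 5: x=2 → posterior Dirichlet(5, 14/3, 13/3, 5, 16/3)
obs 6: x=0 → posterior Dirichlet(6, 14/3, 13/3, 5, 16/3)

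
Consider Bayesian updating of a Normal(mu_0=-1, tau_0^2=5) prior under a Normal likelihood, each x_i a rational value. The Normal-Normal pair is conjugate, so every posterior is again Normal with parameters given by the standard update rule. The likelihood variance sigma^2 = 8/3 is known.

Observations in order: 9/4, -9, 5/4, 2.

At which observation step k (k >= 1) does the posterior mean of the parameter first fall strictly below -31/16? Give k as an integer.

k = 2

obs 1: x=9/4 → posterior Normal(103/92, 40/23)
obs 2: x=-9 → posterior Normal(-23/8, 20/19)
obs 3: x=5/4 → posterior Normal(-181/106, 40/53)
obs 4: x=2 → posterior Normal(-121/136, 10/17)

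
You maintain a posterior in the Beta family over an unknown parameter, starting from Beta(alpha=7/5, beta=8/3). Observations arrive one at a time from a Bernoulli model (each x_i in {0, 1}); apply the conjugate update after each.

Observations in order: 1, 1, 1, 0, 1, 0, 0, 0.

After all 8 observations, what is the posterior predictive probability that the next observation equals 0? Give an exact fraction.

obs 1: x=1 → posterior Beta(12/5, 8/3)
obs 2: x=1 → posterior Beta(17/5, 8/3)
obs 3: x=1 → posterior Beta(22/5, 8/3)
obs 4: x=0 → posterior Beta(22/5, 11/3)
obs 5: x=1 → posterior Beta(27/5, 11/3)
obs 6: x=0 → posterior Beta(27/5, 14/3)
obs 7: x=0 → posterior Beta(27/5, 17/3)
obs 8: x=0 → posterior Beta(27/5, 20/3)

100/181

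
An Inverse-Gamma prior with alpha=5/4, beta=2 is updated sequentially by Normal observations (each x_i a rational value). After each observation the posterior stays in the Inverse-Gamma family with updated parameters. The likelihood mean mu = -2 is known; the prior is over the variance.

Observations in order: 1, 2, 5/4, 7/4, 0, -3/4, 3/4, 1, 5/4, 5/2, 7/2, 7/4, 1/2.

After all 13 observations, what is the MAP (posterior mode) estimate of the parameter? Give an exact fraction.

obs 1: x=1 → posterior Inverse-Gamma(7/4, 13/2)
obs 2: x=2 → posterior Inverse-Gamma(9/4, 29/2)
obs 3: x=5/4 → posterior Inverse-Gamma(11/4, 633/32)
obs 4: x=7/4 → posterior Inverse-Gamma(13/4, 429/16)
obs 5: x=0 → posterior Inverse-Gamma(15/4, 461/16)
obs 6: x=-3/4 → posterior Inverse-Gamma(17/4, 947/32)
obs 7: x=3/4 → posterior Inverse-Gamma(19/4, 267/8)
obs 8: x=1 → posterior Inverse-Gamma(21/4, 303/8)
obs 9: x=5/4 → posterior Inverse-Gamma(23/4, 1381/32)
obs 10: x=5/2 → posterior Inverse-Gamma(25/4, 1705/32)
obs 11: x=7/2 → posterior Inverse-Gamma(27/4, 2189/32)
obs 12: x=7/4 → posterior Inverse-Gamma(29/4, 1207/16)
obs 13: x=1/2 → posterior Inverse-Gamma(31/4, 1257/16)

1257/140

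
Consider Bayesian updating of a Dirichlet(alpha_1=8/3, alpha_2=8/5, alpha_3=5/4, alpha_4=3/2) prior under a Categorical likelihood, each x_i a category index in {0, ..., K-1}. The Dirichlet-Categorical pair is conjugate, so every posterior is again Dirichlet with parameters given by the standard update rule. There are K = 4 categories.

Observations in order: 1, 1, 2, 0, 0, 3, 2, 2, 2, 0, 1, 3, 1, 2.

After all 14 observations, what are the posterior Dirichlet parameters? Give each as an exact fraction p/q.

obs 1: x=1 → posterior Dirichlet(8/3, 13/5, 5/4, 3/2)
obs 2: x=1 → posterior Dirichlet(8/3, 18/5, 5/4, 3/2)
obs 3: x=2 → posterior Dirichlet(8/3, 18/5, 9/4, 3/2)
obs 4: x=0 → posterior Dirichlet(11/3, 18/5, 9/4, 3/2)
obs 5: x=0 → posterior Dirichlet(14/3, 18/5, 9/4, 3/2)
obs 6: x=3 → posterior Dirichlet(14/3, 18/5, 9/4, 5/2)
obs 7: x=2 → posterior Dirichlet(14/3, 18/5, 13/4, 5/2)
obs 8: x=2 → posterior Dirichlet(14/3, 18/5, 17/4, 5/2)
obs 9: x=2 → posterior Dirichlet(14/3, 18/5, 21/4, 5/2)
obs 10: x=0 → posterior Dirichlet(17/3, 18/5, 21/4, 5/2)
obs 11: x=1 → posterior Dirichlet(17/3, 23/5, 21/4, 5/2)
obs 12: x=3 → posterior Dirichlet(17/3, 23/5, 21/4, 7/2)
obs 13: x=1 → posterior Dirichlet(17/3, 28/5, 21/4, 7/2)
obs 14: x=2 → posterior Dirichlet(17/3, 28/5, 25/4, 7/2)

alpha_1=17/3, alpha_2=28/5, alpha_3=25/4, alpha_4=7/2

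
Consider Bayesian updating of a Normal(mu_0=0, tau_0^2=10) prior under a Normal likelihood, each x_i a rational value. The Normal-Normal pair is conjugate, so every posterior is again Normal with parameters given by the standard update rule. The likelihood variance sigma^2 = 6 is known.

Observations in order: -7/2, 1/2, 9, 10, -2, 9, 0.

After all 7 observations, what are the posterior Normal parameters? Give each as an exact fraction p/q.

obs 1: x=-7/2 → posterior Normal(-35/16, 15/4)
obs 2: x=1/2 → posterior Normal(-15/13, 30/13)
obs 3: x=9 → posterior Normal(5/3, 5/3)
obs 4: x=10 → posterior Normal(80/23, 30/23)
obs 5: x=-2 → posterior Normal(5/2, 15/14)
obs 6: x=9 → posterior Normal(115/33, 10/11)
obs 7: x=0 → posterior Normal(115/38, 15/19)

mu_0=115/38, tau_0^2=15/19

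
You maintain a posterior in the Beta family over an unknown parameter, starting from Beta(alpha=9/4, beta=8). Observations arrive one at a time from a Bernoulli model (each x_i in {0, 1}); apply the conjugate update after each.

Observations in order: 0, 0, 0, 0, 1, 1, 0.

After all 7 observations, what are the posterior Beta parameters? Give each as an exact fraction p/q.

alpha=17/4, beta=13

obs 1: x=0 → posterior Beta(9/4, 9)
obs 2: x=0 → posterior Beta(9/4, 10)
obs 3: x=0 → posterior Beta(9/4, 11)
obs 4: x=0 → posterior Beta(9/4, 12)
obs 5: x=1 → posterior Beta(13/4, 12)
obs 6: x=1 → posterior Beta(17/4, 12)
obs 7: x=0 → posterior Beta(17/4, 13)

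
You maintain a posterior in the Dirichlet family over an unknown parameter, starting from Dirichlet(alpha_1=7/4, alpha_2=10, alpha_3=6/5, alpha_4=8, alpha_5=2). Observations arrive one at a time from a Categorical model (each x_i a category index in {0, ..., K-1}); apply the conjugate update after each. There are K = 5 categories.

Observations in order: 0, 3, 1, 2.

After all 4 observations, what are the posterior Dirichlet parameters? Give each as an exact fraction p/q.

alpha_1=11/4, alpha_2=11, alpha_3=11/5, alpha_4=9, alpha_5=2

obs 1: x=0 → posterior Dirichlet(11/4, 10, 6/5, 8, 2)
obs 2: x=3 → posterior Dirichlet(11/4, 10, 6/5, 9, 2)
obs 3: x=1 → posterior Dirichlet(11/4, 11, 6/5, 9, 2)
obs 4: x=2 → posterior Dirichlet(11/4, 11, 11/5, 9, 2)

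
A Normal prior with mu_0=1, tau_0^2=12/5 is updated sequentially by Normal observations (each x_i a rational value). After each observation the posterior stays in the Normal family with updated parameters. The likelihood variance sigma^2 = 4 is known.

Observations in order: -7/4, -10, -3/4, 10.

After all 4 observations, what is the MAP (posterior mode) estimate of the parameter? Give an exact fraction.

-5/34

obs 1: x=-7/4 → posterior Normal(-1/32, 3/2)
obs 2: x=-10 → posterior Normal(-11/4, 12/11)
obs 3: x=-3/4 → posterior Normal(-65/28, 6/7)
obs 4: x=10 → posterior Normal(-5/34, 12/17)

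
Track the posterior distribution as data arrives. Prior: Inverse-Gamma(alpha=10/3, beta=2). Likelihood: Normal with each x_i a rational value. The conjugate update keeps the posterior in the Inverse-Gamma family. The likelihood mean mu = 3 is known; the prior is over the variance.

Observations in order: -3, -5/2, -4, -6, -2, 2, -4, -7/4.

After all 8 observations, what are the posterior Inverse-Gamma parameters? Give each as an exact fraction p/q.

obs 1: x=-3 → posterior Inverse-Gamma(23/6, 20)
obs 2: x=-5/2 → posterior Inverse-Gamma(13/3, 281/8)
obs 3: x=-4 → posterior Inverse-Gamma(29/6, 477/8)
obs 4: x=-6 → posterior Inverse-Gamma(16/3, 801/8)
obs 5: x=-2 → posterior Inverse-Gamma(35/6, 901/8)
obs 6: x=2 → posterior Inverse-Gamma(19/3, 905/8)
obs 7: x=-4 → posterior Inverse-Gamma(41/6, 1101/8)
obs 8: x=-7/4 → posterior Inverse-Gamma(22/3, 4765/32)

alpha=22/3, beta=4765/32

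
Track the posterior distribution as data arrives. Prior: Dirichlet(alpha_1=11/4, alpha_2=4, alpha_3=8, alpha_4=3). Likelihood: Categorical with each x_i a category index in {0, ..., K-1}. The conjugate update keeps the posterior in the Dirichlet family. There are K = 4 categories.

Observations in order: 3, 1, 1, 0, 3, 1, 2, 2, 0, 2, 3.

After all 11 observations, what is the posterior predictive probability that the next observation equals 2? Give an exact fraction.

obs 1: x=3 → posterior Dirichlet(11/4, 4, 8, 4)
obs 2: x=1 → posterior Dirichlet(11/4, 5, 8, 4)
obs 3: x=1 → posterior Dirichlet(11/4, 6, 8, 4)
obs 4: x=0 → posterior Dirichlet(15/4, 6, 8, 4)
obs 5: x=3 → posterior Dirichlet(15/4, 6, 8, 5)
obs 6: x=1 → posterior Dirichlet(15/4, 7, 8, 5)
obs 7: x=2 → posterior Dirichlet(15/4, 7, 9, 5)
obs 8: x=2 → posterior Dirichlet(15/4, 7, 10, 5)
obs 9: x=0 → posterior Dirichlet(19/4, 7, 10, 5)
obs 10: x=2 → posterior Dirichlet(19/4, 7, 11, 5)
obs 11: x=3 → posterior Dirichlet(19/4, 7, 11, 6)

44/115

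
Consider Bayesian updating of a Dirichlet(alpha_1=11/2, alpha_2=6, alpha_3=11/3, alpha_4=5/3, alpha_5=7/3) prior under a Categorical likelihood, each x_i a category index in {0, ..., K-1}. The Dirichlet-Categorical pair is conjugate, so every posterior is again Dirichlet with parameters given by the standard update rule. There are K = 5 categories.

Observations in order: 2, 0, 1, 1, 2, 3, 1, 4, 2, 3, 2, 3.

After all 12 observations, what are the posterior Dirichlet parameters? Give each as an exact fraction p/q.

obs 1: x=2 → posterior Dirichlet(11/2, 6, 14/3, 5/3, 7/3)
obs 2: x=0 → posterior Dirichlet(13/2, 6, 14/3, 5/3, 7/3)
obs 3: x=1 → posterior Dirichlet(13/2, 7, 14/3, 5/3, 7/3)
obs 4: x=1 → posterior Dirichlet(13/2, 8, 14/3, 5/3, 7/3)
obs 5: x=2 → posterior Dirichlet(13/2, 8, 17/3, 5/3, 7/3)
obs 6: x=3 → posterior Dirichlet(13/2, 8, 17/3, 8/3, 7/3)
obs 7: x=1 → posterior Dirichlet(13/2, 9, 17/3, 8/3, 7/3)
obs 8: x=4 → posterior Dirichlet(13/2, 9, 17/3, 8/3, 10/3)
obs 9: x=2 → posterior Dirichlet(13/2, 9, 20/3, 8/3, 10/3)
obs 10: x=3 → posterior Dirichlet(13/2, 9, 20/3, 11/3, 10/3)
obs 11: x=2 → posterior Dirichlet(13/2, 9, 23/3, 11/3, 10/3)
obs 12: x=3 → posterior Dirichlet(13/2, 9, 23/3, 14/3, 10/3)

alpha_1=13/2, alpha_2=9, alpha_3=23/3, alpha_4=14/3, alpha_5=10/3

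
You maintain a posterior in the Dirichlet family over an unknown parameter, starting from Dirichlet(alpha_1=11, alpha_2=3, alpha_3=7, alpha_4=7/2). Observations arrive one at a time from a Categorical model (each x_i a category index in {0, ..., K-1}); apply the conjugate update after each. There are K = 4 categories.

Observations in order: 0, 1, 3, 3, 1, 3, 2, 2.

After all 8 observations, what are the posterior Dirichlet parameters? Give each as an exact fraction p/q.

obs 1: x=0 → posterior Dirichlet(12, 3, 7, 7/2)
obs 2: x=1 → posterior Dirichlet(12, 4, 7, 7/2)
obs 3: x=3 → posterior Dirichlet(12, 4, 7, 9/2)
obs 4: x=3 → posterior Dirichlet(12, 4, 7, 11/2)
obs 5: x=1 → posterior Dirichlet(12, 5, 7, 11/2)
obs 6: x=3 → posterior Dirichlet(12, 5, 7, 13/2)
obs 7: x=2 → posterior Dirichlet(12, 5, 8, 13/2)
obs 8: x=2 → posterior Dirichlet(12, 5, 9, 13/2)

alpha_1=12, alpha_2=5, alpha_3=9, alpha_4=13/2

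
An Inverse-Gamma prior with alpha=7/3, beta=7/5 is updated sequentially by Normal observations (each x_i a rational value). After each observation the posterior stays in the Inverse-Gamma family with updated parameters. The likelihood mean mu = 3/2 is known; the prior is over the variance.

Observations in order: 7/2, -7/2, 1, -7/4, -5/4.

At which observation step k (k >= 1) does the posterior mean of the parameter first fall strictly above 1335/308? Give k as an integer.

k = 2

obs 1: x=7/2 → posterior Inverse-Gamma(17/6, 17/5)
obs 2: x=-7/2 → posterior Inverse-Gamma(10/3, 159/10)
obs 3: x=1 → posterior Inverse-Gamma(23/6, 641/40)
obs 4: x=-7/4 → posterior Inverse-Gamma(13/3, 3409/160)
obs 5: x=-5/4 → posterior Inverse-Gamma(29/6, 2007/80)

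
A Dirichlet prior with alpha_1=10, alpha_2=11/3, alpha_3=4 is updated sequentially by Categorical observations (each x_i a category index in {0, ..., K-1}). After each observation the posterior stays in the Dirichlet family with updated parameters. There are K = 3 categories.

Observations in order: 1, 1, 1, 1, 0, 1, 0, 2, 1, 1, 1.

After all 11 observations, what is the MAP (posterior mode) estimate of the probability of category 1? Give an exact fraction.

32/77

obs 1: x=1 → posterior Dirichlet(10, 14/3, 4)
obs 2: x=1 → posterior Dirichlet(10, 17/3, 4)
obs 3: x=1 → posterior Dirichlet(10, 20/3, 4)
obs 4: x=1 → posterior Dirichlet(10, 23/3, 4)
obs 5: x=0 → posterior Dirichlet(11, 23/3, 4)
obs 6: x=1 → posterior Dirichlet(11, 26/3, 4)
obs 7: x=0 → posterior Dirichlet(12, 26/3, 4)
obs 8: x=2 → posterior Dirichlet(12, 26/3, 5)
obs 9: x=1 → posterior Dirichlet(12, 29/3, 5)
obs 10: x=1 → posterior Dirichlet(12, 32/3, 5)
obs 11: x=1 → posterior Dirichlet(12, 35/3, 5)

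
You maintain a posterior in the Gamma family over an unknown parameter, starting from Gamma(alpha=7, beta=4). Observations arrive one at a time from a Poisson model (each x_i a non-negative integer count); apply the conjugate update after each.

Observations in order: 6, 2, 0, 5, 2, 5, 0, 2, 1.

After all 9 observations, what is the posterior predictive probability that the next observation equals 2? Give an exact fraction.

obs 1: x=6 → posterior Gamma(13, 5)
obs 2: x=2 → posterior Gamma(15, 6)
obs 3: x=0 → posterior Gamma(15, 7)
obs 4: x=5 → posterior Gamma(20, 8)
obs 5: x=2 → posterior Gamma(22, 9)
obs 6: x=5 → posterior Gamma(27, 10)
obs 7: x=0 → posterior Gamma(27, 11)
obs 8: x=2 → posterior Gamma(29, 12)
obs 9: x=1 → posterior Gamma(30, 13)

1218297974297224406576956416267367785/4743480741674980702700443299789930496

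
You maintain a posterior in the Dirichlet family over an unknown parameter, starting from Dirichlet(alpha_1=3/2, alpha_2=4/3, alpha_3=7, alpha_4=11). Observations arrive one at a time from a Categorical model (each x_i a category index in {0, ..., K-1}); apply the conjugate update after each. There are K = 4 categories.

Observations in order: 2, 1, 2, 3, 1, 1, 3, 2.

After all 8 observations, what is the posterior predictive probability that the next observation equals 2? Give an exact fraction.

60/173

obs 1: x=2 → posterior Dirichlet(3/2, 4/3, 8, 11)
obs 2: x=1 → posterior Dirichlet(3/2, 7/3, 8, 11)
obs 3: x=2 → posterior Dirichlet(3/2, 7/3, 9, 11)
obs 4: x=3 → posterior Dirichlet(3/2, 7/3, 9, 12)
obs 5: x=1 → posterior Dirichlet(3/2, 10/3, 9, 12)
obs 6: x=1 → posterior Dirichlet(3/2, 13/3, 9, 12)
obs 7: x=3 → posterior Dirichlet(3/2, 13/3, 9, 13)
obs 8: x=2 → posterior Dirichlet(3/2, 13/3, 10, 13)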